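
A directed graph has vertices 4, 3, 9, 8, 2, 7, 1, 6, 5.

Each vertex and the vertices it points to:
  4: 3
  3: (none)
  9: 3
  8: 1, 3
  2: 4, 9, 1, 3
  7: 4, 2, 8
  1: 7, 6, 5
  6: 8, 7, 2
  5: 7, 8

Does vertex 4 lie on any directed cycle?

No

4 lies on a cycle iff there is a path from 4 back to itself.
Exploring from 4, it never reaches itself; equivalently, its strongly connected component is a singleton.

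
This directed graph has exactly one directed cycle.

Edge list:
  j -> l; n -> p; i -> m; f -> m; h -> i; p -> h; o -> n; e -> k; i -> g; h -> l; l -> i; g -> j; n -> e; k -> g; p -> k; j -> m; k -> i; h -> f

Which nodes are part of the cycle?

g, i, j, l

DFS with gray/black marking from g:
g gray
  j gray
    l gray
      i gray
        i→g: g is gray → back edge
Back edge closes the cycle g → j → l → i → g; its vertices are {g, i, j, l}.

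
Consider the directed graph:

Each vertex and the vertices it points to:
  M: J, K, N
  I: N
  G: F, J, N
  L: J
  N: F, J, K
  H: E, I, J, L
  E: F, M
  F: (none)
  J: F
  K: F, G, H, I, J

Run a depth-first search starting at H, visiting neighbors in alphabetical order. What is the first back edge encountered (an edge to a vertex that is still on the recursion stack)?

DFS from H (visiting neighbors in alphabetical order); mark gray on enter, black on exit:
H gray
  E gray
    F gray
    F black
    M gray
      J gray
        J→F: F black — skip
      J black
      K gray
        K→F: F black — skip
        G gray
          G→F: F black — skip
          G→J: J black — skip
          N gray
            N→F: F black — skip
            N→J: J black — skip
            N→K: K is gray → back edge
First back edge: N → K.

N->K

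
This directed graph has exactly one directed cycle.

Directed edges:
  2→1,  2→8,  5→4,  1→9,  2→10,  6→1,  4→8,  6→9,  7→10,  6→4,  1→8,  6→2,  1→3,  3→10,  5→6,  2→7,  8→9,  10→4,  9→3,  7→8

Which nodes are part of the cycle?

3, 4, 8, 9, 10

DFS with gray/black marking from 4:
4 gray
  8 gray
    9 gray
      3 gray
        10 gray
          10→4: 4 is gray → back edge
Back edge closes the cycle 4 → 8 → 9 → 3 → 10 → 4; its vertices are {3, 4, 8, 9, 10}.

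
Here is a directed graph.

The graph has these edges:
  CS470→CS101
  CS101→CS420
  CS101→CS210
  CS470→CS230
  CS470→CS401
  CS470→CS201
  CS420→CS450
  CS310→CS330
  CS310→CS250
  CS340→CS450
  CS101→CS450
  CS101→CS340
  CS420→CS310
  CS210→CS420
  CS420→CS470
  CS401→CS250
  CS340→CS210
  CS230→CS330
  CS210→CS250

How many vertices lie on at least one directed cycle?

5

A vertex is on a directed cycle iff it belongs to a strongly connected component of size ≥ 2 (or has a self-loop).
The vertices on cycles are {CS101, CS210, CS340, CS420, CS470} — 5 in total.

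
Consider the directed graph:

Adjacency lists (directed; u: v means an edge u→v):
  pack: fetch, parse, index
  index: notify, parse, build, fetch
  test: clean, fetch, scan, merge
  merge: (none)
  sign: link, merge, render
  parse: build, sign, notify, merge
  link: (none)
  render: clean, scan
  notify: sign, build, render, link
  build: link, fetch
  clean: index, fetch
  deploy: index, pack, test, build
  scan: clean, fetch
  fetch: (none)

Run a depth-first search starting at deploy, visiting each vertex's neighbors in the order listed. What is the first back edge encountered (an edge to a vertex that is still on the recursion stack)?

DFS from deploy (visiting each vertex's neighbors in the order listed); mark gray on enter, black on exit:
deploy gray
  index gray
    notify gray
      sign gray
        link gray
        link black
        merge gray
        merge black
        render gray
          clean gray
            clean→index: index is gray → back edge
First back edge: clean → index.

clean->index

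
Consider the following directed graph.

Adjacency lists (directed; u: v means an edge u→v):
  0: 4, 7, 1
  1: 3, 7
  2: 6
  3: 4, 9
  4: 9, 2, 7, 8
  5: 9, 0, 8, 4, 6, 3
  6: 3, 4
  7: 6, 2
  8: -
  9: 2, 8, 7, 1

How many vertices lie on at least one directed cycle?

A vertex is on a directed cycle iff it belongs to a strongly connected component of size ≥ 2 (or has a self-loop).
The vertices on cycles are {1, 2, 3, 4, 6, 7, 9} — 7 in total.

7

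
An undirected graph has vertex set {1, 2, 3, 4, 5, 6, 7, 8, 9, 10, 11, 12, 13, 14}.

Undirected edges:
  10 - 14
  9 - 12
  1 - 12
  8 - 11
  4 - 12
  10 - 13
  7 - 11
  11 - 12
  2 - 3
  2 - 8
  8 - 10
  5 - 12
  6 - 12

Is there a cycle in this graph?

No

DFS, tracking each vertex's parent; an edge to a visited non-parent vertex closes a cycle.
Start from 6:
visit 6 (parent –)
  visit 12 (parent 6)
    visit 9 (parent 12)
      9–12: parent, skip
    visit 11 (parent 12)
      visit 8 (parent 11)
        8–11: parent, skip
        visit 2 (parent 8)
          2–8: parent, skip
          visit 3 (parent 2)
            3–2: parent, skip
        visit 10 (parent 8)
          visit 13 (parent 10)
            13–10: parent, skip
          10–8: parent, skip
          visit 14 (parent 10)
            14–10: parent, skip
      11–12: parent, skip
      visit 7 (parent 11)
        7–11: parent, skip
    12–6: parent, skip
    visit 1 (parent 12)
      1–12: parent, skip
    visit 5 (parent 12)
      5–12: parent, skip
    visit 4 (parent 12)
      4–12: parent, skip
No non-parent visited neighbor found — the graph is a forest.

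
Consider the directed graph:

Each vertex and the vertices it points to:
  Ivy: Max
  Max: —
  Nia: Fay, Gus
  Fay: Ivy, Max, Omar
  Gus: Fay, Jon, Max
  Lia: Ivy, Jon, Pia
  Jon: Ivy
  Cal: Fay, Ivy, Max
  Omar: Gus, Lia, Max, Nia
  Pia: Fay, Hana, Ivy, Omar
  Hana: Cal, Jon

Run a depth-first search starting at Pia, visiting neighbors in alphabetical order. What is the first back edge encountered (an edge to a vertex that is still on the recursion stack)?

Gus->Fay

DFS from Pia (visiting neighbors in alphabetical order); mark gray on enter, black on exit:
Pia gray
  Fay gray
    Ivy gray
      Max gray
      Max black
    Ivy black
    Fay→Max: Max black — skip
    Omar gray
      Gus gray
        Gus→Fay: Fay is gray → back edge
First back edge: Gus → Fay.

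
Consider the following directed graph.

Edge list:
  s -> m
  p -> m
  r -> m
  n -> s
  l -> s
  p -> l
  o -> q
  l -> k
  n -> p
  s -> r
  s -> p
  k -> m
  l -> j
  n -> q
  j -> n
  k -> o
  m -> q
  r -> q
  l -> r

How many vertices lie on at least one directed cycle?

A vertex is on a directed cycle iff it belongs to a strongly connected component of size ≥ 2 (or has a self-loop).
The vertices on cycles are {j, l, n, p, s} — 5 in total.

5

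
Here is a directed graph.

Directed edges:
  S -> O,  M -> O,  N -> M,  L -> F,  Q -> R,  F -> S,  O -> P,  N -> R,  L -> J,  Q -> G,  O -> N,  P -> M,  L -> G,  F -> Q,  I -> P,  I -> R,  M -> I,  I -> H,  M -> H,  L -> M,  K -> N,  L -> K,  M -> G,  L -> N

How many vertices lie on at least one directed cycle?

5

A vertex is on a directed cycle iff it belongs to a strongly connected component of size ≥ 2 (or has a self-loop).
The vertices on cycles are {I, M, N, O, P} — 5 in total.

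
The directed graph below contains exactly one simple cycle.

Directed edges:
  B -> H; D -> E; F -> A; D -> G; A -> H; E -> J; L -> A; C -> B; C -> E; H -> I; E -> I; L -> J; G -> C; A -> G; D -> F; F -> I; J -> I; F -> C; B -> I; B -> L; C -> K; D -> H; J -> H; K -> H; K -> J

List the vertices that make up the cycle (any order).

A, B, C, G, L

DFS with gray/black marking from C:
C gray
  B gray
    I gray
    I black
    L gray
      J gray
        J→I: I black — skip
        H gray
          H→I: I black — skip
        H black
      J black
      A gray
        A→H: H black — skip
        G gray
          G→C: C is gray → back edge
Back edge closes the cycle C → B → L → A → G → C; its vertices are {A, B, C, G, L}.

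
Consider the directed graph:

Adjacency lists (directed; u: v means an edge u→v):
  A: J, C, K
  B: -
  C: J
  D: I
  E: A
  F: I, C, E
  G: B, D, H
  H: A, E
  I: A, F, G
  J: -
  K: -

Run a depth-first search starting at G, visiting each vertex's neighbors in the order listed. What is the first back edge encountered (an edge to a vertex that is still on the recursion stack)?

DFS from G (visiting each vertex's neighbors in the order listed); mark gray on enter, black on exit:
G gray
  B gray
  B black
  D gray
    I gray
      A gray
        J gray
        J black
        C gray
          C→J: J black — skip
        C black
        K gray
        K black
      A black
      F gray
        F→I: I is gray → back edge
First back edge: F → I.

F→I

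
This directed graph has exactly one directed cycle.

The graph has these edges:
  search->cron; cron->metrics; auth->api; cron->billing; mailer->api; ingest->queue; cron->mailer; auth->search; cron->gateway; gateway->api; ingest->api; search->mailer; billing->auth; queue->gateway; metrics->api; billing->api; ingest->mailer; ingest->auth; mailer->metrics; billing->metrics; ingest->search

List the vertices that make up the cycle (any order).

auth, cron, search, billing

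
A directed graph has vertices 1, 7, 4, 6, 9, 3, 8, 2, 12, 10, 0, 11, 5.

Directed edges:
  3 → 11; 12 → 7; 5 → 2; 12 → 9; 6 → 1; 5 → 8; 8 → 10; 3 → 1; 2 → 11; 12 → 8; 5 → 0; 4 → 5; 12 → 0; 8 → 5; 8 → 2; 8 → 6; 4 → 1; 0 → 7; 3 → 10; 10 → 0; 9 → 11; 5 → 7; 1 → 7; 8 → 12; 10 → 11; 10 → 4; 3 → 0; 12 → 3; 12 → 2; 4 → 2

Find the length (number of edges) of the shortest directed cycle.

2

For each vertex v, BFS finds the shortest path from v back to v.
The shortest such closed walk is 12 → 8 → 12, length 2.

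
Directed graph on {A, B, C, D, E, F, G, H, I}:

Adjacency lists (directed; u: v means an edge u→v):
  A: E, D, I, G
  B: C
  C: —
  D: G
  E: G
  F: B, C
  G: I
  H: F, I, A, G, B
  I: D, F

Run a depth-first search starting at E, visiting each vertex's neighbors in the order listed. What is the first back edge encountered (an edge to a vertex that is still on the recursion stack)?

DFS from E (visiting each vertex's neighbors in the order listed); mark gray on enter, black on exit:
E gray
  G gray
    I gray
      D gray
        D→G: G is gray → back edge
First back edge: D → G.

D->G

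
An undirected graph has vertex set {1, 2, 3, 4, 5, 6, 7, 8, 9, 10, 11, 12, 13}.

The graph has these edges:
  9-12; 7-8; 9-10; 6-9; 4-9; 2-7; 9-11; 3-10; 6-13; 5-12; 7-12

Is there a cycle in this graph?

DFS, tracking each vertex's parent; an edge to a visited non-parent vertex closes a cycle.
Start from 5:
visit 5 (parent –)
  visit 12 (parent 5)
    visit 9 (parent 12)
      visit 6 (parent 9)
        visit 13 (parent 6)
          13–6: parent, skip
        6–9: parent, skip
      visit 10 (parent 9)
        visit 3 (parent 10)
          3–10: parent, skip
        10–9: parent, skip
      9–12: parent, skip
      visit 11 (parent 9)
        11–9: parent, skip
      visit 4 (parent 9)
        4–9: parent, skip
    visit 7 (parent 12)
      visit 8 (parent 7)
        8–7: parent, skip
      7–12: parent, skip
      visit 2 (parent 7)
        2–7: parent, skip
    12–5: parent, skip
visit 1 (parent –)
No non-parent visited neighbor found — the graph is a forest.

No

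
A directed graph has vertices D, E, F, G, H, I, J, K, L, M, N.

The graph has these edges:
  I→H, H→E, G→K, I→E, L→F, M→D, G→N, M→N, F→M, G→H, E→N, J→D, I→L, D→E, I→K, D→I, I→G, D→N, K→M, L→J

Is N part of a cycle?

N lies on a cycle iff there is a path from N back to itself.
Exploring from N, it never reaches itself; equivalently, its strongly connected component is a singleton.

No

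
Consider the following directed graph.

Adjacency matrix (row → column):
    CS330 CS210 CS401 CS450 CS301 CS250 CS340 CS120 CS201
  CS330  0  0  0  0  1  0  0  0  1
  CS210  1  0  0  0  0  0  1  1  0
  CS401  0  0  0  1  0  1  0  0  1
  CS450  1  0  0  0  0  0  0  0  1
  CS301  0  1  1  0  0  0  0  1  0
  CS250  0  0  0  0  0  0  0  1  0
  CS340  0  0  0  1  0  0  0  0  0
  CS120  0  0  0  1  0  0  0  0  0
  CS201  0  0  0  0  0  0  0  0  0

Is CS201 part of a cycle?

No

CS201 lies on a cycle iff there is a path from CS201 back to itself.
Exploring from CS201, it never reaches itself; equivalently, its strongly connected component is a singleton.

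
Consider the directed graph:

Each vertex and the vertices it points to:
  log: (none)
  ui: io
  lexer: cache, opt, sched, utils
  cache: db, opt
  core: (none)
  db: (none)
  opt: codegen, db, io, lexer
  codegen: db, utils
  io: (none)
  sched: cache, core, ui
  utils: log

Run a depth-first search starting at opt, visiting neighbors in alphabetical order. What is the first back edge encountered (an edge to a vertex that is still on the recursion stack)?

DFS from opt (visiting neighbors in alphabetical order); mark gray on enter, black on exit:
opt gray
  codegen gray
    db gray
    db black
    utils gray
      log gray
      log black
    utils black
  codegen black
  opt→db: db black — skip
  io gray
  io black
  lexer gray
    cache gray
      cache→db: db black — skip
      cache→opt: opt is gray → back edge
First back edge: cache → opt.

cache→opt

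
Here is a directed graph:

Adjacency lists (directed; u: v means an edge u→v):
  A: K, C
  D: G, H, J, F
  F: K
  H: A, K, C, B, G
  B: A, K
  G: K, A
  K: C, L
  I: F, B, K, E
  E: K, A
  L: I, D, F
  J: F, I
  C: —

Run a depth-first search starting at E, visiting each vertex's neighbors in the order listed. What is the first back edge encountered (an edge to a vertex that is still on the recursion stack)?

F->K

DFS from E (visiting each vertex's neighbors in the order listed); mark gray on enter, black on exit:
E gray
  K gray
    C gray
    C black
    L gray
      I gray
        F gray
          F→K: K is gray → back edge
First back edge: F → K.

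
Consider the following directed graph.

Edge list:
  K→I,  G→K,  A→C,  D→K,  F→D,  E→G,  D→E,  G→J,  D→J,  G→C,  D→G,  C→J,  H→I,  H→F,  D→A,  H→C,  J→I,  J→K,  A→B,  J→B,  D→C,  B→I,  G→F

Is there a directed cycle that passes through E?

Yes

E is on a cycle iff E can reach itself via ≥1 edge.
E → G → F → D → E — yes.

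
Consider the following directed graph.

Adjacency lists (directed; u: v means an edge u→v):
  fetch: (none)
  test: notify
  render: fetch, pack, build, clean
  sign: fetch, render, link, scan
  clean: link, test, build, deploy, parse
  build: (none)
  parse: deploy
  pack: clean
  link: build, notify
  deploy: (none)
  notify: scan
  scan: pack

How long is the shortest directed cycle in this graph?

5

For each vertex v, BFS finds the shortest path from v back to v.
The shortest such closed walk is clean → link → notify → scan → pack → clean, length 5.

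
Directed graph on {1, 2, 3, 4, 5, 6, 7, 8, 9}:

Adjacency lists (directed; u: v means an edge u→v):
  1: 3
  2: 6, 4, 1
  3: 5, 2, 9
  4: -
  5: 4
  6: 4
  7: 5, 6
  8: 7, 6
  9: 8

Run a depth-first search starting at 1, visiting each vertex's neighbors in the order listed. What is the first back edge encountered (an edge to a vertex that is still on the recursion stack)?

DFS from 1 (visiting each vertex's neighbors in the order listed); mark gray on enter, black on exit:
1 gray
  3 gray
    5 gray
      4 gray
      4 black
    5 black
    2 gray
      6 gray
        6→4: 4 black — skip
      6 black
      2→4: 4 black — skip
      2→1: 1 is gray → back edge
First back edge: 2 → 1.

2->1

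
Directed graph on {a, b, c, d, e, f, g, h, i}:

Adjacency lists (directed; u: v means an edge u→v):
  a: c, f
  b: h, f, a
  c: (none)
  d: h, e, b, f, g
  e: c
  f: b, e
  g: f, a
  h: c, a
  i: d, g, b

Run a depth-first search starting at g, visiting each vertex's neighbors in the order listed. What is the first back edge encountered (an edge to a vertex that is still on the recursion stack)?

DFS from g (visiting each vertex's neighbors in the order listed); mark gray on enter, black on exit:
g gray
  f gray
    b gray
      h gray
        c gray
        c black
        a gray
          a→c: c black — skip
          a→f: f is gray → back edge
First back edge: a → f.

a->f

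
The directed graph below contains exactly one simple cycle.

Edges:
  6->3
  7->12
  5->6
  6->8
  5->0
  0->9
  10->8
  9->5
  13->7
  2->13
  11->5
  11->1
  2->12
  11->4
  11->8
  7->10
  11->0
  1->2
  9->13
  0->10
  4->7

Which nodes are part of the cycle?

DFS with gray/black marking from 5:
5 gray
  0 gray
    9 gray
      13 gray
        7 gray
          10 gray
            8 gray
            8 black
          10 black
          12 gray
          12 black
        7 black
      13 black
      9→5: 5 is gray → back edge
Back edge closes the cycle 5 → 0 → 9 → 5; its vertices are {0, 5, 9}.

0, 5, 9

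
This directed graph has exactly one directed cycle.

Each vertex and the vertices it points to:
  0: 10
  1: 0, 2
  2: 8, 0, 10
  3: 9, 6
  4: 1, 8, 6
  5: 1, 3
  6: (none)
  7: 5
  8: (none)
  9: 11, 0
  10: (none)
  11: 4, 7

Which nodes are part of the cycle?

DFS with gray/black marking from 11:
11 gray
  4 gray
    1 gray
      0 gray
        10 gray
        10 black
      0 black
      2 gray
        8 gray
        8 black
        2→0: 0 black — skip
        2→10: 10 black — skip
      2 black
    1 black
    4→8: 8 black — skip
    6 gray
    6 black
  4 black
  7 gray
    5 gray
      5→1: 1 black — skip
      3 gray
        9 gray
          9→11: 11 is gray → back edge
Back edge closes the cycle 11 → 7 → 5 → 3 → 9 → 11; its vertices are {3, 5, 7, 9, 11}.

3, 5, 7, 9, 11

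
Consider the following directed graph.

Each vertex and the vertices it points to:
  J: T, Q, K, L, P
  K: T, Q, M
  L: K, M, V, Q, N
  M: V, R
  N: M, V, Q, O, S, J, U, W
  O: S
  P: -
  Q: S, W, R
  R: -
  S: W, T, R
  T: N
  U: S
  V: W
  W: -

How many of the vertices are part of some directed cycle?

A vertex is on a directed cycle iff it belongs to a strongly connected component of size ≥ 2 (or has a self-loop).
The vertices on cycles are {J, K, L, N, O, Q, S, T, U} — 9 in total.

9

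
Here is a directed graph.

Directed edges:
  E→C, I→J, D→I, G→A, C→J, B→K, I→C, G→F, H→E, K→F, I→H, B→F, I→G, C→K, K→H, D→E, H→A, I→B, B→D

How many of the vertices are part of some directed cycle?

7

A vertex is on a directed cycle iff it belongs to a strongly connected component of size ≥ 2 (or has a self-loop).
The vertices on cycles are {B, C, D, E, H, I, K} — 7 in total.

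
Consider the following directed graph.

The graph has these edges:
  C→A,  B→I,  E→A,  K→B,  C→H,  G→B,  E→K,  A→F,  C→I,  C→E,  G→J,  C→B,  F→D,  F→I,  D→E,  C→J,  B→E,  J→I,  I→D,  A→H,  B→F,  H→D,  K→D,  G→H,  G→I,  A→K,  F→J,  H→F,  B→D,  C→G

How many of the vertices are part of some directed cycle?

9

A vertex is on a directed cycle iff it belongs to a strongly connected component of size ≥ 2 (or has a self-loop).
The vertices on cycles are {A, B, D, E, F, H, I, J, K} — 9 in total.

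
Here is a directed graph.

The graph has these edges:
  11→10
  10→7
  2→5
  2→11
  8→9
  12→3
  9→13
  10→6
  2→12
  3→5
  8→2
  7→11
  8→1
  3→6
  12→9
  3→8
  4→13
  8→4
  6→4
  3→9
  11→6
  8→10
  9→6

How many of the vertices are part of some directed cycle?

A vertex is on a directed cycle iff it belongs to a strongly connected component of size ≥ 2 (or has a self-loop).
The vertices on cycles are {2, 3, 7, 8, 10, 11, 12} — 7 in total.

7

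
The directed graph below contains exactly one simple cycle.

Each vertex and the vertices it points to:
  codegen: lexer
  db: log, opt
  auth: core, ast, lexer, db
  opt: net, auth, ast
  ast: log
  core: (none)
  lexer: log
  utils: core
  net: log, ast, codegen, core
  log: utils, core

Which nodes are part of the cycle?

DFS with gray/black marking from db:
db gray
  log gray
    utils gray
      core gray
      core black
    utils black
    log→core: core black — skip
  log black
  opt gray
    net gray
      net→log: log black — skip
      ast gray
        ast→log: log black — skip
      ast black
      codegen gray
        lexer gray
          lexer→log: log black — skip
        lexer black
      codegen black
      net→core: core black — skip
    net black
    auth gray
      auth→core: core black — skip
      auth→ast: ast black — skip
      auth→lexer: lexer black — skip
      auth→db: db is gray → back edge
Back edge closes the cycle db → opt → auth → db; its vertices are {db, opt, auth}.

db, opt, auth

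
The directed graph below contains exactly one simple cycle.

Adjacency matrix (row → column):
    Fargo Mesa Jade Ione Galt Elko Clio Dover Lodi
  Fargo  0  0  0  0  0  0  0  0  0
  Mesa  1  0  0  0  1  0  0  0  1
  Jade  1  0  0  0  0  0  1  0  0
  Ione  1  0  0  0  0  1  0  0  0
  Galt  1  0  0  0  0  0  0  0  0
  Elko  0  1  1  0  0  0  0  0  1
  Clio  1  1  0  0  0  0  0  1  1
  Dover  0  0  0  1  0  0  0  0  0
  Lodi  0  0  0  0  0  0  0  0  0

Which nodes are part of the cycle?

DFS with gray/black marking from Dover:
Dover gray
  Ione gray
    Fargo gray
    Fargo black
    Elko gray
      Mesa gray
        Galt gray
          Galt→Fargo: Fargo black — skip
        Galt black
        Mesa→Fargo: Fargo black — skip
        Lodi gray
        Lodi black
      Mesa black
      Jade gray
        Jade→Fargo: Fargo black — skip
        Clio gray
          Clio→Mesa: Mesa black — skip
          Clio→Dover: Dover is gray → back edge
Back edge closes the cycle Dover → Ione → Elko → Jade → Clio → Dover; its vertices are {Clio, Elko, Ione, Jade, Dover}.

Clio, Elko, Ione, Jade, Dover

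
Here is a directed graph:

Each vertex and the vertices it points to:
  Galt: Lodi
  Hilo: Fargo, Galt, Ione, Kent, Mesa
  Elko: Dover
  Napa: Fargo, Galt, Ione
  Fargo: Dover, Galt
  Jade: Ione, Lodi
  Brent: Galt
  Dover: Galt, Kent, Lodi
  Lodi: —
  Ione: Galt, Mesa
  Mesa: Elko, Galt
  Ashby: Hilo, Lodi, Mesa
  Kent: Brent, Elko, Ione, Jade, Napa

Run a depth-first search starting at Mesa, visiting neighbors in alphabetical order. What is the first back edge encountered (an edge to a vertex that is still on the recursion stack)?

Kent→Elko

DFS from Mesa (visiting neighbors in alphabetical order); mark gray on enter, black on exit:
Mesa gray
  Elko gray
    Dover gray
      Galt gray
        Lodi gray
        Lodi black
      Galt black
      Kent gray
        Brent gray
          Brent→Galt: Galt black — skip
        Brent black
        Kent→Elko: Elko is gray → back edge
First back edge: Kent → Elko.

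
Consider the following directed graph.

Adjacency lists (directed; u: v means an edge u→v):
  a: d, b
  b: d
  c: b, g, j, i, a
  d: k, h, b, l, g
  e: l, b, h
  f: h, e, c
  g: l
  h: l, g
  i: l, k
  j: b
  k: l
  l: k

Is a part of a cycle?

No

a lies on a cycle iff there is a path from a back to itself.
Exploring from a, it never reaches itself; equivalently, its strongly connected component is a singleton.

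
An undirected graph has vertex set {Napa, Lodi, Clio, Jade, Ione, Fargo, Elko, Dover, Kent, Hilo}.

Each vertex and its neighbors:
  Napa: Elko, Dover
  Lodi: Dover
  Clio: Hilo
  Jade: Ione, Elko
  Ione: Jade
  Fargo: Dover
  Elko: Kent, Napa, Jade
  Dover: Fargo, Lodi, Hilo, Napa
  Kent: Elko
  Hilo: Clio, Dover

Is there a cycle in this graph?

No

DFS, tracking each vertex's parent; an edge to a visited non-parent vertex closes a cycle.
Start from Lodi:
visit Lodi (parent –)
  visit Dover (parent Lodi)
    visit Fargo (parent Dover)
      Fargo–Dover: parent, skip
    Dover–Lodi: parent, skip
    visit Hilo (parent Dover)
      visit Clio (parent Hilo)
        Clio–Hilo: parent, skip
      Hilo–Dover: parent, skip
    visit Napa (parent Dover)
      visit Elko (parent Napa)
        visit Kent (parent Elko)
          Kent–Elko: parent, skip
        Elko–Napa: parent, skip
        visit Jade (parent Elko)
          visit Ione (parent Jade)
            Ione–Jade: parent, skip
          Jade–Elko: parent, skip
      Napa–Dover: parent, skip
No non-parent visited neighbor found — the graph is a forest.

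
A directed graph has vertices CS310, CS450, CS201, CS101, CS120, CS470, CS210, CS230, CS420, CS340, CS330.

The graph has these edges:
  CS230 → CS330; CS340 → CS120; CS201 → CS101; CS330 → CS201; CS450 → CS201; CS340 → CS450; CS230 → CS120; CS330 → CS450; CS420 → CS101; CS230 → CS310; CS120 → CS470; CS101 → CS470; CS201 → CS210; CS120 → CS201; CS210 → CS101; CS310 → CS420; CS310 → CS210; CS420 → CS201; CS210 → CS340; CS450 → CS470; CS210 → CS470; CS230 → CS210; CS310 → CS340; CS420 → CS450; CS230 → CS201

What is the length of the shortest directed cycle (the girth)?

For each vertex v, BFS finds the shortest path from v back to v.
The shortest such closed walk is CS340 → CS120 → CS201 → CS210 → CS340, length 4.

4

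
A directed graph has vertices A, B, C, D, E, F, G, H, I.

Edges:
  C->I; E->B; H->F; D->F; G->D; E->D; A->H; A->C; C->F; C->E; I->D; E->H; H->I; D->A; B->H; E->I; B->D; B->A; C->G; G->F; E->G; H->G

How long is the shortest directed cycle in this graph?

For each vertex v, BFS finds the shortest path from v back to v.
The shortest such closed walk is B → A → C → E → B, length 4.

4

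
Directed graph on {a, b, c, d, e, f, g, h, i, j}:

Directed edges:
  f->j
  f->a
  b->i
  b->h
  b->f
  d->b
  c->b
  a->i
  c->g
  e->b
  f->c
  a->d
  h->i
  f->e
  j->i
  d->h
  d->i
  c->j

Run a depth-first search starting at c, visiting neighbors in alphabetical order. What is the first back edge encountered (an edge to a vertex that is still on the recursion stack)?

DFS from c (visiting neighbors in alphabetical order); mark gray on enter, black on exit:
c gray
  b gray
    f gray
      a gray
        d gray
          d→b: b is gray → back edge
First back edge: d → b.

d→b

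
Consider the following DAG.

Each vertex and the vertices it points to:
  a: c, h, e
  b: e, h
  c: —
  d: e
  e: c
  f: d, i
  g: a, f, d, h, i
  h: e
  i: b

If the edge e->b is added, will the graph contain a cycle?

Yes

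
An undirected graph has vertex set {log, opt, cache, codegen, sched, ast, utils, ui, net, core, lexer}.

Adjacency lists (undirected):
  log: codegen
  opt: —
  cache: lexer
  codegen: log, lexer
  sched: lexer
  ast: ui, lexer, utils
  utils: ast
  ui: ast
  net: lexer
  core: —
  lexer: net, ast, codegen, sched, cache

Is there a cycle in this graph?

DFS, tracking each vertex's parent; an edge to a visited non-parent vertex closes a cycle.
Start from cache:
visit cache (parent –)
  visit lexer (parent cache)
    visit net (parent lexer)
      net–lexer: parent, skip
    visit ast (parent lexer)
      visit ui (parent ast)
        ui–ast: parent, skip
      ast–lexer: parent, skip
      visit utils (parent ast)
        utils–ast: parent, skip
    visit codegen (parent lexer)
      visit log (parent codegen)
        log–codegen: parent, skip
      codegen–lexer: parent, skip
    visit sched (parent lexer)
      sched–lexer: parent, skip
    lexer–cache: parent, skip
visit opt (parent –)
visit core (parent –)
No non-parent visited neighbor found — the graph is a forest.

No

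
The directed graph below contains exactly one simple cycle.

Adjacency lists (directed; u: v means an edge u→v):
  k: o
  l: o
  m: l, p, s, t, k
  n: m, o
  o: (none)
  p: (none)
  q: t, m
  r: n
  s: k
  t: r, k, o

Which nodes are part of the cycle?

m, n, r, t

DFS with gray/black marking from m:
m gray
  l gray
    o gray
    o black
  l black
  p gray
  p black
  s gray
    k gray
      k→o: o black — skip
    k black
  s black
  t gray
    r gray
      n gray
        n→m: m is gray → back edge
Back edge closes the cycle m → t → r → n → m; its vertices are {m, n, r, t}.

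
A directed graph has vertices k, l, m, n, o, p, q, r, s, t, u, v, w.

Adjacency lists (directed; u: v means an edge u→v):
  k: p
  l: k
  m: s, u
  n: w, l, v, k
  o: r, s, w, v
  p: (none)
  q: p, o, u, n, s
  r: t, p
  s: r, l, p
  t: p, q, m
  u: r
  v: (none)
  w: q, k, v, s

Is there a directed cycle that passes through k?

k lies on a cycle iff there is a path from k back to itself.
Exploring from k, it never reaches itself; equivalently, its strongly connected component is a singleton.

No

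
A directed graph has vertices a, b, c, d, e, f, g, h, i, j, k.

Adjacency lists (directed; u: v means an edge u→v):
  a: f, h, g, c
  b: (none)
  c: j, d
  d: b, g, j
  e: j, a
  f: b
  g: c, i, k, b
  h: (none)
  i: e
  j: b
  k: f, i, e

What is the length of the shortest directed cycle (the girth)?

3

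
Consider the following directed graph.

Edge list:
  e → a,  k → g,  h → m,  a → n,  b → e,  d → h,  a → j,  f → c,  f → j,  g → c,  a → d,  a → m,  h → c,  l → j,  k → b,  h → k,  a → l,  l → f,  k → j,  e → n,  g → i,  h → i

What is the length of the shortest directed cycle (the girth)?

6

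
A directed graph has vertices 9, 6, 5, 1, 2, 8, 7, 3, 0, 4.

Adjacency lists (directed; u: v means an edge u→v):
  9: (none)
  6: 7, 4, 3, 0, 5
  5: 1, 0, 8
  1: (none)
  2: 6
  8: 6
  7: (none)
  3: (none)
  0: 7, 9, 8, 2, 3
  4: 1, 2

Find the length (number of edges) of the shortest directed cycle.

For each vertex v, BFS finds the shortest path from v back to v.
The shortest such closed walk is 6 → 0 → 8 → 6, length 3.

3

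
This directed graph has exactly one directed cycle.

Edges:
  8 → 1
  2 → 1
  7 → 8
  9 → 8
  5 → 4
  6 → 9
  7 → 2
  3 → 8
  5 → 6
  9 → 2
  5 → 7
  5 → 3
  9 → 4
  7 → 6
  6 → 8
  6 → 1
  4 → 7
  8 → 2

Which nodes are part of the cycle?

DFS with gray/black marking from 4:
4 gray
  7 gray
    8 gray
      2 gray
        1 gray
        1 black
      2 black
      8→1: 1 black — skip
    8 black
    7→2: 2 black — skip
    6 gray
      9 gray
        9→4: 4 is gray → back edge
Back edge closes the cycle 4 → 7 → 6 → 9 → 4; its vertices are {4, 6, 7, 9}.

4, 6, 7, 9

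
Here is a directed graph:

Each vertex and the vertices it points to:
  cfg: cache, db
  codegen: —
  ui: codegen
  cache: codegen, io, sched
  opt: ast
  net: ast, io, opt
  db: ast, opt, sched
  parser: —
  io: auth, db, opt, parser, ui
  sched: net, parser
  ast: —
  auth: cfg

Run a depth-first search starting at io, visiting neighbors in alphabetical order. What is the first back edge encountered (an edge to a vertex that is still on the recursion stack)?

cache->io

DFS from io (visiting neighbors in alphabetical order); mark gray on enter, black on exit:
io gray
  auth gray
    cfg gray
      cache gray
        codegen gray
        codegen black
        cache→io: io is gray → back edge
First back edge: cache → io.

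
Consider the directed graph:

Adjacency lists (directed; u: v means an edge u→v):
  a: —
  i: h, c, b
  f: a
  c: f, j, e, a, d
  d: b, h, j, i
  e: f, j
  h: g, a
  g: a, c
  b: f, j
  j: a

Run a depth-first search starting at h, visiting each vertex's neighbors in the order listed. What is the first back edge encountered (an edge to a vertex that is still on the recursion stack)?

d->h

DFS from h (visiting each vertex's neighbors in the order listed); mark gray on enter, black on exit:
h gray
  g gray
    a gray
    a black
    c gray
      f gray
        f→a: a black — skip
      f black
      j gray
        j→a: a black — skip
      j black
      e gray
        e→f: f black — skip
        e→j: j black — skip
      e black
      c→a: a black — skip
      d gray
        b gray
          b→f: f black — skip
          b→j: j black — skip
        b black
        d→h: h is gray → back edge
First back edge: d → h.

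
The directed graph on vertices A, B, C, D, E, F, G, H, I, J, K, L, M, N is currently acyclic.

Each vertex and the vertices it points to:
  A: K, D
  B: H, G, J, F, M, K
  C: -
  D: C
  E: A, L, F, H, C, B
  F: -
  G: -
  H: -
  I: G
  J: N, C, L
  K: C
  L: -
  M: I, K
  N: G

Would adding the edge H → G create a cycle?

No

Adding H→G creates a cycle iff G can already reach H.
Explore from G: no path reaches H. The graph stays acyclic.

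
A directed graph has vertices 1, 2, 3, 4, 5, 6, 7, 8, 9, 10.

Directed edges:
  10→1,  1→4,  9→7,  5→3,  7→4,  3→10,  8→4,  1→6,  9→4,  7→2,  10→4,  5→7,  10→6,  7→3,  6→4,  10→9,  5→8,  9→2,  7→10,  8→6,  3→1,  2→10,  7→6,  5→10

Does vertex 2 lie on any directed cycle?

2 is on a cycle iff 2 can reach itself via ≥1 edge.
2 → 10 → 9 → 2 — yes.

Yes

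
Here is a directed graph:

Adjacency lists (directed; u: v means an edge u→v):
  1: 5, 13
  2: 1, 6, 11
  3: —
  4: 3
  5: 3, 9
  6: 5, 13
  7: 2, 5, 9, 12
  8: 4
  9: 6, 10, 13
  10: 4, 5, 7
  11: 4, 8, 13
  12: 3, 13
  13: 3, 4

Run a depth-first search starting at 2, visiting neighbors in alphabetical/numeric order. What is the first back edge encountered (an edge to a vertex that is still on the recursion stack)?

6→5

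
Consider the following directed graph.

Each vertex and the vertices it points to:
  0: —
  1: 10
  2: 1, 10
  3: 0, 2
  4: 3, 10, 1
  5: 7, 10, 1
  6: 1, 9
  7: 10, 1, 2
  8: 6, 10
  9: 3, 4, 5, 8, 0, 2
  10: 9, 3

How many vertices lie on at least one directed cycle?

A vertex is on a directed cycle iff it belongs to a strongly connected component of size ≥ 2 (or has a self-loop).
The vertices on cycles are {1, 2, 3, 4, 5, 6, 7, 8, 9, 10} — 10 in total.

10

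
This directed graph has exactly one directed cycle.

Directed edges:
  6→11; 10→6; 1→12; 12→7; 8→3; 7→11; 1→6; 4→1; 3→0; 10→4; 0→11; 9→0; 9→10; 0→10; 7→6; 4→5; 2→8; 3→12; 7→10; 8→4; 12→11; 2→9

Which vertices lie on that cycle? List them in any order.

DFS with gray/black marking from 4:
4 gray
  1 gray
    12 gray
      7 gray
        10 gray
          6 gray
            11 gray
            11 black
          6 black
          10→4: 4 is gray → back edge
Back edge closes the cycle 4 → 1 → 12 → 7 → 10 → 4; its vertices are {1, 4, 7, 10, 12}.

1, 4, 7, 10, 12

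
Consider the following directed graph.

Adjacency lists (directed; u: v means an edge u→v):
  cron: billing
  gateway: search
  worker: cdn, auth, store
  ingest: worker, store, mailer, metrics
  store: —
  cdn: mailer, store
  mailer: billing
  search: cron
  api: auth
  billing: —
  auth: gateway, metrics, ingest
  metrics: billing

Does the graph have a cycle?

DFS with white/gray/black marking, starting from cron:
cron gray
  billing gray
  billing black
cron black
gateway gray
  search gray
    search→cron: cron black — skip
  search black
gateway black
worker gray
  cdn gray
    mailer gray
      mailer→billing: billing black — skip
    mailer black
    store gray
    store black
  cdn black
  auth gray
    auth→gateway: gateway black — skip
    metrics gray
      metrics→billing: billing black — skip
    metrics black
    ingest gray
      ingest→worker: worker is gray → back edge
Back edge found, so a cycle exists: worker → auth → ingest → worker.

Yes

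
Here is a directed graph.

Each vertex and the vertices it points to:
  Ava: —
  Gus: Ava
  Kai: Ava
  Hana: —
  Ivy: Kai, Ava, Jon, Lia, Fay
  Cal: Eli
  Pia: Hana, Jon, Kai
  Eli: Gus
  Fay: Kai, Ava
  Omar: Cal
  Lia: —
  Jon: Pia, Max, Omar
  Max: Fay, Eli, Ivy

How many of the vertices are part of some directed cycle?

4

A vertex is on a directed cycle iff it belongs to a strongly connected component of size ≥ 2 (or has a self-loop).
The vertices on cycles are {Ivy, Jon, Max, Pia} — 4 in total.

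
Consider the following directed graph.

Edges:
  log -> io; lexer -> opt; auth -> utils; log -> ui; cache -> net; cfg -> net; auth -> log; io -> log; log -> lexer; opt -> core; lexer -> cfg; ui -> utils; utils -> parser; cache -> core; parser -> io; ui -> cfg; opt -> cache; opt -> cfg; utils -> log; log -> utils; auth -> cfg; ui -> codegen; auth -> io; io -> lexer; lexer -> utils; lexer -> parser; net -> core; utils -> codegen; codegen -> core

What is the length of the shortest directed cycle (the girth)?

2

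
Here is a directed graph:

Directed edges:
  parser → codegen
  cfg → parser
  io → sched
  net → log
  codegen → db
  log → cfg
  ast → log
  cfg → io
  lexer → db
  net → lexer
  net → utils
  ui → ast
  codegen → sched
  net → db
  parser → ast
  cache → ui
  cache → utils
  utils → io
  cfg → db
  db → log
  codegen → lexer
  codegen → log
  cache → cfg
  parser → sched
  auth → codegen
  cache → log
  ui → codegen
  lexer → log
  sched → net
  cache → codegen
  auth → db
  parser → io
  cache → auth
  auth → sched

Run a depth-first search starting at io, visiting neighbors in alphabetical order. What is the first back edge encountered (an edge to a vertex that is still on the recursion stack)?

DFS from io (visiting neighbors in alphabetical order); mark gray on enter, black on exit:
io gray
  sched gray
    net gray
      db gray
        log gray
          cfg gray
            cfg→db: db is gray → back edge
First back edge: cfg → db.

cfg→db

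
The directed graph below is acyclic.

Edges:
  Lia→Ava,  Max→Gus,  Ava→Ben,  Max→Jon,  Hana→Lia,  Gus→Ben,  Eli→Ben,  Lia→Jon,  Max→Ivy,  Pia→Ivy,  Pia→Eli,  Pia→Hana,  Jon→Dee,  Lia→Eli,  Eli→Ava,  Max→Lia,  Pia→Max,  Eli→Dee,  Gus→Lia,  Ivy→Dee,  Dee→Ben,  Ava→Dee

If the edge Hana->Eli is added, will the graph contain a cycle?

No

Adding Hana→Eli creates a cycle iff Eli can already reach Hana.
Explore from Eli: no path reaches Hana. The graph stays acyclic.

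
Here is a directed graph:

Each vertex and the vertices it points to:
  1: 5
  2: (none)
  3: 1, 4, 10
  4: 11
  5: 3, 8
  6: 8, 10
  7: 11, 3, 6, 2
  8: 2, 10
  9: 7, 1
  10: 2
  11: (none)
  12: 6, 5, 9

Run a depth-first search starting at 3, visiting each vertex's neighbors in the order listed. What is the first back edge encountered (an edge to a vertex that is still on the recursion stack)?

5->3

DFS from 3 (visiting each vertex's neighbors in the order listed); mark gray on enter, black on exit:
3 gray
  1 gray
    5 gray
      5→3: 3 is gray → back edge
First back edge: 5 → 3.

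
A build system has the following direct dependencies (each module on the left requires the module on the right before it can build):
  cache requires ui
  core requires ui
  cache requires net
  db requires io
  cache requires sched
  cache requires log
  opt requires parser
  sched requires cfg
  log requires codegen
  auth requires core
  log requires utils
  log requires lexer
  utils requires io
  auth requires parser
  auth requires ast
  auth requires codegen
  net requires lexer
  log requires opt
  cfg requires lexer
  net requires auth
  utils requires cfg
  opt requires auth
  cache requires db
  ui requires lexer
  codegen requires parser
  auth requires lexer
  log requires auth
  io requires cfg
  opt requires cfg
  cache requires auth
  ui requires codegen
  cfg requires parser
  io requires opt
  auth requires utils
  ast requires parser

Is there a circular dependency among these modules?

DFS with white/gray/black marking, starting from lexer:
lexer gray
lexer black
cfg gray
  cfg→lexer: lexer black — skip
  parser gray
  parser black
cfg black
codegen gray
  codegen→parser: parser black — skip
codegen black
net gray
  net→lexer: lexer black — skip
  auth gray
    auth→codegen: codegen black — skip
    utils gray
      io gray
        opt gray
          opt→auth: auth is gray → back edge
Back edge found, so a cycle exists: auth → utils → io → opt → auth.

Yes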